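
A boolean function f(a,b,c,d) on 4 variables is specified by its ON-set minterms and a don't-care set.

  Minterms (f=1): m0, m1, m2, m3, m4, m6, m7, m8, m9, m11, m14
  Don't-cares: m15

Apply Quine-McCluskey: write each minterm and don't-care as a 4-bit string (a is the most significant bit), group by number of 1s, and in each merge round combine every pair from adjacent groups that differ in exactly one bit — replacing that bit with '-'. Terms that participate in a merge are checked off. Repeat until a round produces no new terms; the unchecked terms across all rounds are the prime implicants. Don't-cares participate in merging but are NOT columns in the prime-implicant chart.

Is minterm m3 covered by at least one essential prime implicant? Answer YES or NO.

size-2^0 implicants → 0000(✓)  0001(✓)  0010(✓)  0011(✓)  0100(✓)  0110(✓)  0111(✓)  1000(✓)  1001(✓)  1011(✓)  1110(✓)  1111(✓)
size-2^1 implicants → -000(✓)  -001(✓)  -011(✓)  -110(✓)  -111(✓)  0-00(✓)  0-10(✓)  0-11(✓)  00-0(✓)  00-1(✓)  000-(✓)  001-(✓)  01-0(✓)  011-(✓)  1-11(✓)  10-1(✓)  100-(✓)  111-(✓)
size-2^2 implicants → --11  -0-1  -00-  -11-  0--0  0-1-  00--
Unchecked terms (primes): --11, -0-1, -00-, -11-, 0--0, 0-1-, 00--
Minterm coverage:
  m0 ⊆ -00-,0--0,00--
  m1 ⊆ -0-1,-00-,00--
  m2 ⊆ 0--0,0-1-,00--
  m3 ⊆ --11,-0-1,0-1-,00--
  m4 ⊆ 0--0 [E]
  m6 ⊆ -11-,0--0,0-1-
  m7 ⊆ --11,-11-,0-1-
  m8 ⊆ -00- [E]
  m9 ⊆ -0-1,-00-
  m11 ⊆ --11,-0-1
  m14 ⊆ -11- [E]
E = {-00-, -11-, 0--0}

NO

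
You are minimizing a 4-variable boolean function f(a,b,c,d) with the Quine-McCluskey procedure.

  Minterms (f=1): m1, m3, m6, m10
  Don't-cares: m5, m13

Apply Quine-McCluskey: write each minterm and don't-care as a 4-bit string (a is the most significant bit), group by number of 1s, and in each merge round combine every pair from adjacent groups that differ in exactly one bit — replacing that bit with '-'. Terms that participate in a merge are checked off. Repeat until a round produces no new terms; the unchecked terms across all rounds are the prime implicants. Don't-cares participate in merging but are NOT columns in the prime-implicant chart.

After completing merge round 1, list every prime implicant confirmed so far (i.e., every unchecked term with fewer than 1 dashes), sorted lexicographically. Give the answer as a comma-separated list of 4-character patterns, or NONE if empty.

0110, 1010

Round 0: 0001✓ 0011✓ 0101✓ 0110 1010 1101✓
Round 1: -101 0-01 00-1
PIs = {-101, 0-01, 00-1, 0110, 1010}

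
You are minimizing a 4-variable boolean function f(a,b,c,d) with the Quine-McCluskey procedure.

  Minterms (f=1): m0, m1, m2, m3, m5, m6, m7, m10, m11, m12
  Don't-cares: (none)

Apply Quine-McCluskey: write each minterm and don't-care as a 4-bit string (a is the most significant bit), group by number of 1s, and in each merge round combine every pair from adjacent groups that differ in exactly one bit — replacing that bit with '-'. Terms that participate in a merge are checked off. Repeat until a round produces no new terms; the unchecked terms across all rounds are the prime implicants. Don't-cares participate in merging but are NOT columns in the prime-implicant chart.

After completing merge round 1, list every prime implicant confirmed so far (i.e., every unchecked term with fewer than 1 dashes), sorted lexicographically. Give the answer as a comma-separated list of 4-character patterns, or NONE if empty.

1100

size-2^0 implicants → 0000(✓)  0001(✓)  0010(✓)  0011(✓)  0101(✓)  0110(✓)  0111(✓)  1010(✓)  1011(✓)  1100
size-2^1 implicants → -010(✓)  -011(✓)  0-01(✓)  0-10(✓)  0-11(✓)  00-0(✓)  00-1(✓)  000-(✓)  001-(✓)  01-1(✓)  011-(✓)  101-(✓)
size-2^2 implicants → -01-  0--1  0-1-  00--
Unchecked terms (primes): -01-, 0--1, 0-1-, 00--, 1100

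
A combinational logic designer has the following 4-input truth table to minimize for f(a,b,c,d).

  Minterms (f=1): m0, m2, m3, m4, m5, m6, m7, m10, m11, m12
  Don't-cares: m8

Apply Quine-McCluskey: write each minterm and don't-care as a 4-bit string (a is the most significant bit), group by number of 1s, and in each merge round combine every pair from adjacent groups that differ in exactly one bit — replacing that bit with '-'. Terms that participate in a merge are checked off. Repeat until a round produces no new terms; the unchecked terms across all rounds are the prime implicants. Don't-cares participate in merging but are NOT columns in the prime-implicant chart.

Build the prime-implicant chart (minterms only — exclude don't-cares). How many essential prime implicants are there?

Round 0: 0000✓ 0010✓ 0011✓ 0100✓ 0101✓ 0110✓ 0111✓ 1000✓ 1010✓ 1011✓ 1100✓
Round 1: -000✓ -010✓ -011✓ -100✓ 0-00✓ 0-10✓ 0-11✓ 00-0✓ 001-✓ 01-0✓ 01-1✓ 010-✓ 011-✓ 1-00✓ 10-0✓ 101-✓
Round 2: --00 -0-0 -01- 0--0 0-1- 01--
PIs = {--00, -0-0, -01-, 0--0, 0-1-, 01--}
Coverage chart:
  m0: --00,-0-0,0--0
  m2: -0-0,-01-,0--0,0-1-
  m3: -01-,0-1-
  m4: --00,0--0,01--
  m5: 01-- ←essential
  m6: 0--0,0-1-,01--
  m7: 0-1-,01--
  m10: -0-0,-01-
  m11: -01- ←essential
  m12: --00 ←essential
Essential: --00, -01-, 01--

3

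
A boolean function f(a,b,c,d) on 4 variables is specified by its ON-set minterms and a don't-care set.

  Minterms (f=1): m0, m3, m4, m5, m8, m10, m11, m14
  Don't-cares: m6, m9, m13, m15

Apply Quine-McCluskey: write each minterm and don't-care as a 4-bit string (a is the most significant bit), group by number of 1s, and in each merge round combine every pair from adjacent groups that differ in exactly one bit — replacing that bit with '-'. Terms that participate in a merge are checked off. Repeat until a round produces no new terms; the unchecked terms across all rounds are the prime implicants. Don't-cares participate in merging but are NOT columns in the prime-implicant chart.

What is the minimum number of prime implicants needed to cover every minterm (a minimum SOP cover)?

size-2^0 implicants → 0000(✓)  0011(✓)  0100(✓)  0101(✓)  0110(✓)  1000(✓)  1001(✓)  1010(✓)  1011(✓)  1101(✓)  1110(✓)  1111(✓)
size-2^1 implicants → -000  -011  -101  -110  0-00  01-0  010-  1-01(✓)  1-10(✓)  1-11(✓)  10-0(✓)  10-1(✓)  100-(✓)  101-(✓)  11-1(✓)  111-(✓)
size-2^2 implicants → 1--1  1-1-  10--
Unchecked terms (primes): -000, -011, -101, -110, 0-00, 01-0, 010-, 1--1, 1-1-, 10--
Minterm coverage:
  m0 ⊆ -000,0-00
  m3 ⊆ -011 [E]
  m4 ⊆ 0-00,01-0,010-
  m5 ⊆ -101,010-
  m8 ⊆ -000,10--
  m10 ⊆ 1-1-,10--
  m11 ⊆ -011,1--1,1-1-,10--
  m14 ⊆ -110,1-1-
E = {-011}
Petrick residual → -000, 010-, 1-1-
Cover = b'c'd' + b'cd + a'bc' + ac  |cover|=4

4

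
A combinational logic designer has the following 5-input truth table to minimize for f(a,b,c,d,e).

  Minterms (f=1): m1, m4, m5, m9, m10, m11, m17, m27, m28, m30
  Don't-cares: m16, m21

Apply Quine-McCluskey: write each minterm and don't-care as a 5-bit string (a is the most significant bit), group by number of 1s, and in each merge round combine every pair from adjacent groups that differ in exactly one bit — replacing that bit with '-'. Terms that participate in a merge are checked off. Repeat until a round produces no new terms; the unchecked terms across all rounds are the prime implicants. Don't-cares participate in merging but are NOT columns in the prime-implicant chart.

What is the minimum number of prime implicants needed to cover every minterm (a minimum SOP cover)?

Round 0: 00001✓ 00100✓ 00101✓ 01001✓ 01010✓ 01011✓ 10000✓ 10001✓ 10101✓ 11011✓ 11100✓ 11110✓
Round 1: -0001✓ -0101✓ -1011 0-001 00-01✓ 0010- 010-1 0101- 10-01✓ 1000- 111-0
Round 2: -0-01
PIs = {-0-01, -1011, 0-001, 0010-, 010-1, 0101-, 1000-, 111-0}
Coverage chart:
  m1: -0-01,0-001
  m4: 0010- ←essential
  m5: -0-01,0010-
  m9: 0-001,010-1
  m10: 0101- ←essential
  m11: -1011,010-1,0101-
  m17: -0-01,1000-
  m27: -1011 ←essential
  m28: 111-0 ←essential
  m30: 111-0 ←essential
Essential: -1011, 0010-, 0101-, 111-0
Petrick residual → -0-01, 0-001
Min cover (6 terms): b'd'e + bc'de + a'c'd'e + a'b'cd' + a'bc'd + abce'

6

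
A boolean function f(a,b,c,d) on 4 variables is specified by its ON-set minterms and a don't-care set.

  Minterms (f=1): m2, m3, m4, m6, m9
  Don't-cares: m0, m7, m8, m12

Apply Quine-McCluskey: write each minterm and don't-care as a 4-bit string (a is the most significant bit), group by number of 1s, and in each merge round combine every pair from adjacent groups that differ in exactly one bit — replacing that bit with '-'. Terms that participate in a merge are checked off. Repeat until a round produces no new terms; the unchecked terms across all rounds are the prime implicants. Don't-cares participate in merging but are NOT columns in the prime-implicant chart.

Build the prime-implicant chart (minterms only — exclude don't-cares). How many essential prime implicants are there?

2

[col 0] 0000*, 0010*, 0011*, 0100*, 0110*, 0111*, 1000*, 1001*, 1100*
[col 1] -000*, -100*, 0-00*, 0-10*, 0-11*, 00-0*, 001-*, 01-0*, 011-*, 1-00*, 100-
[col 2] --00, 0--0, 0-1-
Prime implicants: --00, 0--0, 0-1-, 100-
PI chart (minterm → PIs covering it):
  2 | 0--0,0-1-
  3 | 0-1-  (sole → essential)
  4 | --00,0--0
  6 | 0--0,0-1-
  9 | 100-  (sole → essential)
Essential prime implicants: 0-1-, 100-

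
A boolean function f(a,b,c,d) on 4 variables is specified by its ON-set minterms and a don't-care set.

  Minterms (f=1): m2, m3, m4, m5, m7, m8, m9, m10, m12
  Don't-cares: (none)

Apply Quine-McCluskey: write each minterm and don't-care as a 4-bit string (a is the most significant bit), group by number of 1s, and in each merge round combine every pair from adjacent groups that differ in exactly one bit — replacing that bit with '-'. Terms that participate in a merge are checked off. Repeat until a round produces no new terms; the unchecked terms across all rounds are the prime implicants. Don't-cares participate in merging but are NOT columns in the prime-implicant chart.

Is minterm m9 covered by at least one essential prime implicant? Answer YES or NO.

size-2^0 implicants → 0010(✓)  0011(✓)  0100(✓)  0101(✓)  0111(✓)  1000(✓)  1001(✓)  1010(✓)  1100(✓)
size-2^1 implicants → -010  -100  0-11  001-  01-1  010-  1-00  10-0  100-
Unchecked terms (primes): -010, -100, 0-11, 001-, 01-1, 010-, 1-00, 10-0, 100-
Minterm coverage:
  m2 ⊆ -010,001-
  m3 ⊆ 0-11,001-
  m4 ⊆ -100,010-
  m5 ⊆ 01-1,010-
  m7 ⊆ 0-11,01-1
  m8 ⊆ 1-00,10-0,100-
  m9 ⊆ 100- [E]
  m10 ⊆ -010,10-0
  m12 ⊆ -100,1-00
E = {100-}

YES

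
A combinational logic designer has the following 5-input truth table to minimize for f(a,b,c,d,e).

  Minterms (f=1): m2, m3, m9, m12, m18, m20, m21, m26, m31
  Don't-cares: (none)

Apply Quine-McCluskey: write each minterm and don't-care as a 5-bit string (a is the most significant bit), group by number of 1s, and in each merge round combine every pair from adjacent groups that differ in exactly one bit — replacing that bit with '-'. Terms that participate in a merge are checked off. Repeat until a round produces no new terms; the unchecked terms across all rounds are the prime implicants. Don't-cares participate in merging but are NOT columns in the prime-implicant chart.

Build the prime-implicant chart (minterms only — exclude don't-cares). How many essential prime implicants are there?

Round 0: 00010✓ 00011✓ 01001 01100 10010✓ 10100✓ 10101✓ 11010✓ 11111
Round 1: -0010 0001- 1-010 1010-
PIs = {-0010, 0001-, 01001, 01100, 1-010, 1010-, 11111}
Coverage chart:
  m2: -0010,0001-
  m3: 0001- ←essential
  m9: 01001 ←essential
  m12: 01100 ←essential
  m18: -0010,1-010
  m20: 1010- ←essential
  m21: 1010- ←essential
  m26: 1-010 ←essential
  m31: 11111 ←essential
Essential: 0001-, 01001, 01100, 1-010, 1010-, 11111

6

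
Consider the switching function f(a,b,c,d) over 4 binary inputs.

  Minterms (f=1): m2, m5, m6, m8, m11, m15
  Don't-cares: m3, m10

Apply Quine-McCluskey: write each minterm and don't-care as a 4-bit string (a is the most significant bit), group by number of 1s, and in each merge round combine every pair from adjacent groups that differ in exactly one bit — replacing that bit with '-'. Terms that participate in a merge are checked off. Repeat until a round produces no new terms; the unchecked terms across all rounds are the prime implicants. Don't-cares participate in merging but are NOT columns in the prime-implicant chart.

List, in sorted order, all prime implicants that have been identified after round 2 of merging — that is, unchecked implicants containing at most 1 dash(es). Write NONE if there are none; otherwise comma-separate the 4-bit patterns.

0-10, 0101, 1-11, 10-0

Round 0: 0010✓ 0011✓ 0101 0110✓ 1000✓ 1010✓ 1011✓ 1111✓
Round 1: -010✓ -011✓ 0-10 001-✓ 1-11 10-0 101-✓
Round 2: -01-
PIs = {-01-, 0-10, 0101, 1-11, 10-0}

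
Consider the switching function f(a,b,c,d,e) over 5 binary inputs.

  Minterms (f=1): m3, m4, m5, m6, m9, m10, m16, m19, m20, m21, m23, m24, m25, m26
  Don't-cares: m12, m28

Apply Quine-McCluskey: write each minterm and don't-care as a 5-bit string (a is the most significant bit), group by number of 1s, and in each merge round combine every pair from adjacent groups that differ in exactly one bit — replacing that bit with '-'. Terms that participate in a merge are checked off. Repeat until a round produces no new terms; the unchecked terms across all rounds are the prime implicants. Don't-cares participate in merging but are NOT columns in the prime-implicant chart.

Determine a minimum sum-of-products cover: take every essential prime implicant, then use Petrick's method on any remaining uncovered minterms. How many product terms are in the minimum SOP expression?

7

size-2^0 implicants → 00011(✓)  00100(✓)  00101(✓)  00110(✓)  01001(✓)  01010(✓)  01100(✓)  10000(✓)  10011(✓)  10100(✓)  10101(✓)  10111(✓)  11000(✓)  11001(✓)  11010(✓)  11100(✓)
size-2^1 implicants → -0011  -0100(✓)  -0101(✓)  -1001  -1010  -1100(✓)  0-100(✓)  001-0  0010-(✓)  1-000(✓)  1-100(✓)  10-00(✓)  10-11  101-1  1010-(✓)  11-00(✓)  110-0  1100-
size-2^2 implicants → --100  -010-  1--00
Unchecked terms (primes): --100, -0011, -010-, -1001, -1010, 001-0, 1--00, 10-11, 101-1, 110-0, 1100-
Minterm coverage:
  m3 ⊆ -0011 [E]
  m4 ⊆ --100,-010-,001-0
  m5 ⊆ -010- [E]
  m6 ⊆ 001-0 [E]
  m9 ⊆ -1001 [E]
  m10 ⊆ -1010 [E]
  m16 ⊆ 1--00 [E]
  m19 ⊆ -0011,10-11
  m20 ⊆ --100,-010-,1--00
  m21 ⊆ -010-,101-1
  m23 ⊆ 10-11,101-1
  m24 ⊆ 1--00,110-0,1100-
  m25 ⊆ -1001,1100-
  m26 ⊆ -1010,110-0
E = {-0011, -010-, -1001, -1010, 001-0, 1--00}
Petrick residual → 10-11
Cover = b'c'de + b'cd' + bc'd'e + bc'de' + a'b'ce' + ad'e' + ab'de  |cover|=7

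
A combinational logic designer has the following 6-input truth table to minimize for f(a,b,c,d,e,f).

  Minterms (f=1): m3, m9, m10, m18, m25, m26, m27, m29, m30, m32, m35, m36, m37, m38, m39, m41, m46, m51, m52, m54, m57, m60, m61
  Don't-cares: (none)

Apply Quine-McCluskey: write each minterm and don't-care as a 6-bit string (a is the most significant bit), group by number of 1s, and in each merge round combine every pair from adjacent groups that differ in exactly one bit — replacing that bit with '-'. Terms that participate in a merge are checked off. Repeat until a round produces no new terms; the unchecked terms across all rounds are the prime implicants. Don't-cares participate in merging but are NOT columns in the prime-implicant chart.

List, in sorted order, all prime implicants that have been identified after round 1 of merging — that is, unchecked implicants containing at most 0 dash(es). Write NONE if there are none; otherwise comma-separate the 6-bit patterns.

NONE

Round 0: 000011✓ 001001✓ 001010✓ 010010✓ 011001✓ 011010✓ 011011✓ 011101✓ 011110✓ 100000✓ 100011✓ 100100✓ 100101✓ 100110✓ 100111✓ 101001✓ 101110✓ 110011✓ 110100✓ 110110✓ 111001✓ 111100✓ 111101✓
Round 1: -00011 -01001✓ -11001✓ -11101✓ 0-1001✓ 0-1010 01-010 011-01✓ 011-10 0110-1 01101- 1-0011 1-0100✓ 1-0110✓ 1-1001✓ 10-110 100-00 100-11 1001-0✓ 1001-1✓ 10010-✓ 10011-✓ 11-100 1101-0✓ 111-01✓ 11110-
Round 2: --1001 -11-01 1-01-0 1001--
PIs = {--1001, -00011, -11-01, 0-1010, 01-010, 011-10, 0110-1, 01101-, 1-0011, 1-01-0, 10-110, 100-00, 100-11, 1001--, 11-100, 11110-}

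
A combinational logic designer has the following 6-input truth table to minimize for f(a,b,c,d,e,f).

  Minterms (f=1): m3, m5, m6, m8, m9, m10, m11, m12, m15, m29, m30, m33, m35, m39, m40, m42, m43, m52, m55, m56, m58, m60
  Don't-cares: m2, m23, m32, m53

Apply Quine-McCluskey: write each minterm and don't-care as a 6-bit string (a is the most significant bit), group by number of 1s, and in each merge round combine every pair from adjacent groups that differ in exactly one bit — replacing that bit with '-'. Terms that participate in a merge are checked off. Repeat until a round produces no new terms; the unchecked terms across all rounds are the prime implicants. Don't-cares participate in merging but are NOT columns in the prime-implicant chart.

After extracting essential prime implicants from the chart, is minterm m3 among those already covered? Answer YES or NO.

size-2^0 implicants → 000010(✓)  000011(✓)  000101  000110(✓)  001000(✓)  001001(✓)  001010(✓)  001011(✓)  001100(✓)  001111(✓)  010111(✓)  011101  011110  100000(✓)  100001(✓)  100011(✓)  100111(✓)  101000(✓)  101010(✓)  101011(✓)  110100(✓)  110101(✓)  110111(✓)  111000(✓)  111010(✓)  111100(✓)
size-2^1 implicants → -00011(✓)  -01000(✓)  -01010(✓)  -01011(✓)  -10111  00-010(✓)  00-011(✓)  000-10  00001-(✓)  001-00  001-11  0010-0(✓)  0010-1(✓)  00100-(✓)  00101-(✓)  1-0111  1-1000(✓)  1-1010(✓)  10-000  10-011(✓)  100-11  1000-1  10000-  1010-0(✓)  10101-(✓)  11-100  1101-1  11010-  111-00  1110-0(✓)
size-2^2 implicants → -0-011  -010-0  -0101-  00-01-  0010--  1-10-0
Unchecked terms (primes): -0-011, -010-0, -0101-, -10111, 00-01-, 000-10, 000101, 001-00, 001-11, 0010--, 011101, 011110, 1-0111, 1-10-0, 10-000, 100-11, 1000-1, 10000-, 11-100, 1101-1, 11010-, 111-00
Minterm coverage:
  m3 ⊆ -0-011,00-01-
  m5 ⊆ 000101 [E]
  m6 ⊆ 000-10 [E]
  m8 ⊆ -010-0,001-00,0010--
  m9 ⊆ 0010-- [E]
  m10 ⊆ -010-0,-0101-,00-01-,0010--
  m11 ⊆ -0-011,-0101-,00-01-,001-11,0010--
  m12 ⊆ 001-00 [E]
  m15 ⊆ 001-11 [E]
  m29 ⊆ 011101 [E]
  m30 ⊆ 011110 [E]
  m33 ⊆ 1000-1,10000-
  m35 ⊆ -0-011,100-11,1000-1
  m39 ⊆ 1-0111,100-11
  m40 ⊆ -010-0,1-10-0,10-000
  m42 ⊆ -010-0,-0101-,1-10-0
  m43 ⊆ -0-011,-0101-
  m52 ⊆ 11-100,11010-
  m55 ⊆ -10111,1-0111,1101-1
  m56 ⊆ 1-10-0,111-00
  m58 ⊆ 1-10-0 [E]
  m60 ⊆ 11-100,111-00
E = {000-10, 000101, 001-00, 001-11, 0010--, 011101, 011110, 1-10-0}

NO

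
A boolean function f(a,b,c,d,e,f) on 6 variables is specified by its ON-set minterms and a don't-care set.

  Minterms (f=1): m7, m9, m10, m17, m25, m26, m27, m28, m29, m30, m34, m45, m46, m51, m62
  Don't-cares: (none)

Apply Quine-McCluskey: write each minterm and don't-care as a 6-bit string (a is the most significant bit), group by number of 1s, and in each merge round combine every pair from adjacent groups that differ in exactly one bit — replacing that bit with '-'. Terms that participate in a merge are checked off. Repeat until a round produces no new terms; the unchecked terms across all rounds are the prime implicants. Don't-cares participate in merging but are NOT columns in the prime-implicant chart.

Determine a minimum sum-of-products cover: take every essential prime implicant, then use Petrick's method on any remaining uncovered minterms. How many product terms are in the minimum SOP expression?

11

size-2^0 implicants → 000111  001001(✓)  001010(✓)  010001(✓)  011001(✓)  011010(✓)  011011(✓)  011100(✓)  011101(✓)  011110(✓)  100010  101101  101110(✓)  110011  111110(✓)
size-2^1 implicants → -11110  0-1001  0-1010  01-001  011-01  011-10  0110-1  01101-  0111-0  01110-  1-1110
Unchecked terms (primes): -11110, 0-1001, 0-1010, 000111, 01-001, 011-01, 011-10, 0110-1, 01101-, 0111-0, 01110-, 1-1110, 100010, 101101, 110011
Minterm coverage:
  m7 ⊆ 000111 [E]
  m9 ⊆ 0-1001 [E]
  m10 ⊆ 0-1010 [E]
  m17 ⊆ 01-001 [E]
  m25 ⊆ 0-1001,01-001,011-01,0110-1
  m26 ⊆ 0-1010,011-10,01101-
  m27 ⊆ 0110-1,01101-
  m28 ⊆ 0111-0,01110-
  m29 ⊆ 011-01,01110-
  m30 ⊆ -11110,011-10,0111-0
  m34 ⊆ 100010 [E]
  m45 ⊆ 101101 [E]
  m46 ⊆ 1-1110 [E]
  m51 ⊆ 110011 [E]
  m62 ⊆ -11110,1-1110
E = {0-1001, 0-1010, 000111, 01-001, 1-1110, 100010, 101101, 110011}
Petrick residual → -11110, 0110-1, 01110-
Cover = bcdef' + a'cd'e'f + a'cd'ef' + a'b'c'def + a'bd'e'f + a'bcd'f + a'bcde' + acdef' + ab'c'd'ef' + ab'cde'f + abc'd'ef  |cover|=11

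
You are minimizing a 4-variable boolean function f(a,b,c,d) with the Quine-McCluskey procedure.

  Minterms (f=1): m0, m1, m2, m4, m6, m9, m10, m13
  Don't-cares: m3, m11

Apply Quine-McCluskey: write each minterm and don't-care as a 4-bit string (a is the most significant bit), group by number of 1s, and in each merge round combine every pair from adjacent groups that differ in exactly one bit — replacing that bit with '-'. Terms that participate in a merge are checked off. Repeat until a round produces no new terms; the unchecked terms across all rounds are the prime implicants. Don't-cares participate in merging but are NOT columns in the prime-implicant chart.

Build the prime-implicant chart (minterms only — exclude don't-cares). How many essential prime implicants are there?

[col 0] 0000*, 0001*, 0010*, 0011*, 0100*, 0110*, 1001*, 1010*, 1011*, 1101*
[col 1] -001*, -010*, -011*, 0-00*, 0-10*, 00-0*, 00-1*, 000-*, 001-*, 01-0*, 1-01, 10-1*, 101-*
[col 2] -0-1, -01-, 0--0, 00--
Prime implicants: -0-1, -01-, 0--0, 00--, 1-01
PI chart (minterm → PIs covering it):
  0 | 0--0,00--
  1 | -0-1,00--
  2 | -01-,0--0,00--
  4 | 0--0  (sole → essential)
  6 | 0--0  (sole → essential)
  9 | -0-1,1-01
  10 | -01-  (sole → essential)
  13 | 1-01  (sole → essential)
Essential prime implicants: -01-, 0--0, 1-01

3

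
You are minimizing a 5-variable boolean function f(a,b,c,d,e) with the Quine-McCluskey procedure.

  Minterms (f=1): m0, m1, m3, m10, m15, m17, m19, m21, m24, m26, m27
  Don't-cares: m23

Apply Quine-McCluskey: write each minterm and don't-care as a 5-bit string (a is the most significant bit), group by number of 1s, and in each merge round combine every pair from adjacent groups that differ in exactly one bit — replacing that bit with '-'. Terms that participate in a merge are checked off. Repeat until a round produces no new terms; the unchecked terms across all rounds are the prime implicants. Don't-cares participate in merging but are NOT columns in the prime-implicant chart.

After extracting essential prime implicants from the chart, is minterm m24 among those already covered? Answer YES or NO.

[col 0] 00000*, 00001*, 00011*, 01010*, 01111, 10001*, 10011*, 10101*, 10111*, 11000*, 11010*, 11011*
[col 1] -0001*, -0011*, -1010, 000-1*, 0000-, 1-011, 10-01*, 10-11*, 100-1*, 101-1*, 110-0, 1101-
[col 2] -00-1, 10--1
Prime implicants: -00-1, -1010, 0000-, 01111, 1-011, 10--1, 110-0, 1101-
PI chart (minterm → PIs covering it):
  0 | 0000-  (sole → essential)
  1 | -00-1,0000-
  3 | -00-1  (sole → essential)
  10 | -1010  (sole → essential)
  15 | 01111  (sole → essential)
  17 | -00-1,10--1
  19 | -00-1,1-011,10--1
  21 | 10--1  (sole → essential)
  24 | 110-0  (sole → essential)
  26 | -1010,110-0,1101-
  27 | 1-011,1101-
Essential prime implicants: -00-1, -1010, 0000-, 01111, 10--1, 110-0

YES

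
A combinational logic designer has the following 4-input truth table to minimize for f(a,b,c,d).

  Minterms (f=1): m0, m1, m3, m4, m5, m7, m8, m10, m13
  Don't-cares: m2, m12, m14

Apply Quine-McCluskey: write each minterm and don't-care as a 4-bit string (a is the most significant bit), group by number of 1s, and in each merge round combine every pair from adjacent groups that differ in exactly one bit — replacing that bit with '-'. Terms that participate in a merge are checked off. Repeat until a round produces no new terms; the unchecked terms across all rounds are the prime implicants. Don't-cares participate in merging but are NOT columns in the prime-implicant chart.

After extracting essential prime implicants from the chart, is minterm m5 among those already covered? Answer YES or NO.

size-2^0 implicants → 0000(✓)  0001(✓)  0010(✓)  0011(✓)  0100(✓)  0101(✓)  0111(✓)  1000(✓)  1010(✓)  1100(✓)  1101(✓)  1110(✓)
size-2^1 implicants → -000(✓)  -010(✓)  -100(✓)  -101(✓)  0-00(✓)  0-01(✓)  0-11(✓)  00-0(✓)  00-1(✓)  000-(✓)  001-(✓)  01-1(✓)  010-(✓)  1-00(✓)  1-10(✓)  10-0(✓)  11-0(✓)  110-(✓)
size-2^2 implicants → --00  -0-0  -10-  0--1  0-0-  00--  1--0
Unchecked terms (primes): --00, -0-0, -10-, 0--1, 0-0-, 00--, 1--0
Minterm coverage:
  m0 ⊆ --00,-0-0,0-0-,00--
  m1 ⊆ 0--1,0-0-,00--
  m3 ⊆ 0--1,00--
  m4 ⊆ --00,-10-,0-0-
  m5 ⊆ -10-,0--1,0-0-
  m7 ⊆ 0--1 [E]
  m8 ⊆ --00,-0-0,1--0
  m10 ⊆ -0-0,1--0
  m13 ⊆ -10- [E]
E = {-10-, 0--1}

YES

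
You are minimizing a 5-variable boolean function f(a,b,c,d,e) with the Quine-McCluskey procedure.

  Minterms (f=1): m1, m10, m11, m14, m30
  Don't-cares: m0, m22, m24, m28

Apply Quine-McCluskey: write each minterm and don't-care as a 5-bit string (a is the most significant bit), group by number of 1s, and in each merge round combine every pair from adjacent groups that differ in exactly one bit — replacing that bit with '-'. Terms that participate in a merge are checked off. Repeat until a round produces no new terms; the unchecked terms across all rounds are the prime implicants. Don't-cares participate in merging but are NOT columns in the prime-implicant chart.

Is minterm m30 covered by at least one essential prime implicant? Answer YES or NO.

NO

Round 0: 00000✓ 00001✓ 01010✓ 01011✓ 01110✓ 10110✓ 11000✓ 11100✓ 11110✓
Round 1: -1110 0000- 01-10 0101- 1-110 11-00 111-0
PIs = {-1110, 0000-, 01-10, 0101-, 1-110, 11-00, 111-0}
Coverage chart:
  m1: 0000- ←essential
  m10: 01-10,0101-
  m11: 0101- ←essential
  m14: -1110,01-10
  m30: -1110,1-110,111-0
Essential: 0000-, 0101-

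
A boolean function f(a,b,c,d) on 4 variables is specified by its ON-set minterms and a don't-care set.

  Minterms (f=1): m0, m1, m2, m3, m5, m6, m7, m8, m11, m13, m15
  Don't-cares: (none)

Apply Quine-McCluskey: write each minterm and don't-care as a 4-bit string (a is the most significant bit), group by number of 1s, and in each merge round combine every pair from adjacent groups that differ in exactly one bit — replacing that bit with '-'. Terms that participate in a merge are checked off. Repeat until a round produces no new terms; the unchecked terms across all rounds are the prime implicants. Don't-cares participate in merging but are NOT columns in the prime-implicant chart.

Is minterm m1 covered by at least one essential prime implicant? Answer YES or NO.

NO

Round 0: 0000✓ 0001✓ 0010✓ 0011✓ 0101✓ 0110✓ 0111✓ 1000✓ 1011✓ 1101✓ 1111✓
Round 1: -000 -011✓ -101✓ -111✓ 0-01✓ 0-10✓ 0-11✓ 00-0✓ 00-1✓ 000-✓ 001-✓ 01-1✓ 011-✓ 1-11✓ 11-1✓
Round 2: --11 -1-1 0--1 0-1- 00--
PIs = {--11, -000, -1-1, 0--1, 0-1-, 00--}
Coverage chart:
  m0: -000,00--
  m1: 0--1,00--
  m2: 0-1-,00--
  m3: --11,0--1,0-1-,00--
  m5: -1-1,0--1
  m6: 0-1- ←essential
  m7: --11,-1-1,0--1,0-1-
  m8: -000 ←essential
  m11: --11 ←essential
  m13: -1-1 ←essential
  m15: --11,-1-1
Essential: --11, -000, -1-1, 0-1-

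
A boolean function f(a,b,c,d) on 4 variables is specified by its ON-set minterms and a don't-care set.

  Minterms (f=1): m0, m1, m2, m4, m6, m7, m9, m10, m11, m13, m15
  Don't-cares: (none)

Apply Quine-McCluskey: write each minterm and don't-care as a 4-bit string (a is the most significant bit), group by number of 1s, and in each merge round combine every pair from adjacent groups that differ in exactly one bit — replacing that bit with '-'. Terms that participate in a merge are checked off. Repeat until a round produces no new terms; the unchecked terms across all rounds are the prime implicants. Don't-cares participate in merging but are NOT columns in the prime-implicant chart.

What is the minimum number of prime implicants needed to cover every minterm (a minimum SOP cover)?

Round 0: 0000✓ 0001✓ 0010✓ 0100✓ 0110✓ 0111✓ 1001✓ 1010✓ 1011✓ 1101✓ 1111✓
Round 1: -001 -010 -111 0-00✓ 0-10✓ 00-0✓ 000- 01-0✓ 011- 1-01✓ 1-11✓ 10-1✓ 101- 11-1✓
Round 2: 0--0 1--1
PIs = {-001, -010, -111, 0--0, 000-, 011-, 1--1, 101-}
Coverage chart:
  m0: 0--0,000-
  m1: -001,000-
  m2: -010,0--0
  m4: 0--0 ←essential
  m6: 0--0,011-
  m7: -111,011-
  m9: -001,1--1
  m10: -010,101-
  m11: 1--1,101-
  m13: 1--1 ←essential
  m15: -111,1--1
Essential: 0--0, 1--1
Petrick residual → -001, -010, -111
Min cover (5 terms): b'c'd + b'cd' + bcd + a'd' + ad

5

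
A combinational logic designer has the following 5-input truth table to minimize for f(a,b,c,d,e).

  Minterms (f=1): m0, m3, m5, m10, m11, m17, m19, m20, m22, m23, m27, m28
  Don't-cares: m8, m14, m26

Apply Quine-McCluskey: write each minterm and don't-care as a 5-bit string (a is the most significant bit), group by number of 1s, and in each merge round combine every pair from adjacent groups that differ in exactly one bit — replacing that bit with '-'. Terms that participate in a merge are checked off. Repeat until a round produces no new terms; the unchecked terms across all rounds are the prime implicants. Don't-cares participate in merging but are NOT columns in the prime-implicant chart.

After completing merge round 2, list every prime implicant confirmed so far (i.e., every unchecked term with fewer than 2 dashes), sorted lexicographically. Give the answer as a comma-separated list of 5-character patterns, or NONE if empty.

0-000, 00101, 01-10, 010-0, 1-100, 10-11, 100-1, 101-0, 1011-

[col 0] 00000*, 00011*, 00101, 01000*, 01010*, 01011*, 01110*, 10001*, 10011*, 10100*, 10110*, 10111*, 11010*, 11011*, 11100*
[col 1] -0011*, -1010*, -1011*, 0-000, 0-011*, 01-10, 010-0, 0101-*, 1-011*, 1-100, 10-11, 100-1, 101-0, 1011-, 1101-*
[col 2] --011, -101-
Prime implicants: --011, -101-, 0-000, 00101, 01-10, 010-0, 1-100, 10-11, 100-1, 101-0, 1011-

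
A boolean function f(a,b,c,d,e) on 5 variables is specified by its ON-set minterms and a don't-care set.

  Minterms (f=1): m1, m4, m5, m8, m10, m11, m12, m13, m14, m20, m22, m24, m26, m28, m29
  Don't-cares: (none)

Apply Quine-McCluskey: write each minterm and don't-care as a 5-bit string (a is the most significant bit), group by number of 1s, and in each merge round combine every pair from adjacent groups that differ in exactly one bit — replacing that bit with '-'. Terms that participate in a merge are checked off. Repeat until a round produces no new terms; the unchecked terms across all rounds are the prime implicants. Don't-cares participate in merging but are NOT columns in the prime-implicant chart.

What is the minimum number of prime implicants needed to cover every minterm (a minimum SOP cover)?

Round 0: 00001✓ 00100✓ 00101✓ 01000✓ 01010✓ 01011✓ 01100✓ 01101✓ 01110✓ 10100✓ 10110✓ 11000✓ 11010✓ 11100✓ 11101✓
Round 1: -0100✓ -1000✓ -1010✓ -1100✓ -1101✓ 0-100✓ 0-101✓ 00-01 0010-✓ 01-00✓ 01-10✓ 010-0✓ 0101- 011-0✓ 0110-✓ 1-100✓ 101-0 11-00✓ 110-0✓ 1110-✓
Round 2: --100 -1-00 -10-0 -110- 0-10- 01--0
PIs = {--100, -1-00, -10-0, -110-, 0-10-, 00-01, 01--0, 0101-, 101-0}
Coverage chart:
  m1: 00-01 ←essential
  m4: --100,0-10-
  m5: 0-10-,00-01
  m8: -1-00,-10-0,01--0
  m10: -10-0,01--0,0101-
  m11: 0101- ←essential
  m12: --100,-1-00,-110-,0-10-,01--0
  m13: -110-,0-10-
  m14: 01--0 ←essential
  m20: --100,101-0
  m22: 101-0 ←essential
  m24: -1-00,-10-0
  m26: -10-0 ←essential
  m28: --100,-1-00,-110-
  m29: -110- ←essential
Essential: -10-0, -110-, 00-01, 01--0, 0101-, 101-0
Petrick residual → --100
Min cover (7 terms): cd'e' + bc'e' + bcd' + a'b'd'e + a'be' + a'bc'd + ab'ce'

7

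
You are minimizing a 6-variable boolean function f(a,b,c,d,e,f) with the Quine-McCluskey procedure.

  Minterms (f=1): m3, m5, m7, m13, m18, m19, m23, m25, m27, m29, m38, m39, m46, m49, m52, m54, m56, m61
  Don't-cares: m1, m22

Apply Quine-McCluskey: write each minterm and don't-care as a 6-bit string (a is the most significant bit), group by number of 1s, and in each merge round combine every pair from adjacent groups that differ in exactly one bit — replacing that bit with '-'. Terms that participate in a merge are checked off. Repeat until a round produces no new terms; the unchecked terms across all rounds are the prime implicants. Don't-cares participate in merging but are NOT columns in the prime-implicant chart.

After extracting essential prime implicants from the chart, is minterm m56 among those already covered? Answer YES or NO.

[col 0] 000001*, 000011*, 000101*, 000111*, 001101*, 010010*, 010011*, 010110*, 010111*, 011001*, 011011*, 011101*, 100110*, 100111*, 101110*, 110001, 110100*, 110110*, 111000, 111101*
[col 1] -00111, -10110, -11101, 0-0011*, 0-0111*, 0-1101, 00-101, 000-01*, 000-11*, 0000-1*, 0001-1*, 01-011, 010-10*, 010-11*, 01001-*, 01011-*, 011-01, 0110-1, 1-0110, 10-110, 10011-, 1101-0
[col 2] 0-0-11, 000--1, 010-1-
Prime implicants: -00111, -10110, -11101, 0-0-11, 0-1101, 00-101, 000--1, 01-011, 010-1-, 011-01, 0110-1, 1-0110, 10-110, 10011-, 110001, 1101-0, 111000
PI chart (minterm → PIs covering it):
  3 | 0-0-11,000--1
  5 | 00-101,000--1
  7 | -00111,0-0-11,000--1
  13 | 0-1101,00-101
  18 | 010-1-  (sole → essential)
  19 | 0-0-11,01-011,010-1-
  23 | 0-0-11,010-1-
  25 | 011-01,0110-1
  27 | 01-011,0110-1
  29 | -11101,0-1101,011-01
  38 | 1-0110,10-110,10011-
  39 | -00111,10011-
  46 | 10-110  (sole → essential)
  49 | 110001  (sole → essential)
  52 | 1101-0  (sole → essential)
  54 | -10110,1-0110,1101-0
  56 | 111000  (sole → essential)
  61 | -11101  (sole → essential)
Essential prime implicants: -11101, 010-1-, 10-110, 110001, 1101-0, 111000

YES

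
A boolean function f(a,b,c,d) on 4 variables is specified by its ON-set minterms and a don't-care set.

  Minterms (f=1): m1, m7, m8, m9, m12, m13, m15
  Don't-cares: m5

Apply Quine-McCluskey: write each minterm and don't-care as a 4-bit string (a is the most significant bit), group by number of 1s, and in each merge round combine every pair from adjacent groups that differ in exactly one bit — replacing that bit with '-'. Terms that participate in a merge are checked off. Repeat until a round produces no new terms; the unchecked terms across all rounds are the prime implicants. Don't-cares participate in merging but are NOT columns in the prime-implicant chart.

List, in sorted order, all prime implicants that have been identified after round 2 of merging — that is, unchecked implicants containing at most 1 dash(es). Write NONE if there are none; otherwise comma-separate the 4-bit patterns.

NONE

[col 0] 0001*, 0101*, 0111*, 1000*, 1001*, 1100*, 1101*, 1111*
[col 1] -001*, -101*, -111*, 0-01*, 01-1*, 1-00*, 1-01*, 100-*, 11-1*, 110-*
[col 2] --01, -1-1, 1-0-
Prime implicants: --01, -1-1, 1-0-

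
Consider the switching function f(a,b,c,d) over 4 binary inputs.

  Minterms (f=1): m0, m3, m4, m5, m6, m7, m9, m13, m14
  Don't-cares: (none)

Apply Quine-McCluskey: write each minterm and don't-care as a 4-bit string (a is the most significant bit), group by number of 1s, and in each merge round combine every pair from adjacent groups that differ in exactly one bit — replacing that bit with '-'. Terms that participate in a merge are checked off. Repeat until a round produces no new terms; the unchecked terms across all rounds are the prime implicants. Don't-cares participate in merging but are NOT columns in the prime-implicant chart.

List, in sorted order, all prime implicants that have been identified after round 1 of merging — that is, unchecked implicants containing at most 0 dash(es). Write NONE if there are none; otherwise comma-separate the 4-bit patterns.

size-2^0 implicants → 0000(✓)  0011(✓)  0100(✓)  0101(✓)  0110(✓)  0111(✓)  1001(✓)  1101(✓)  1110(✓)
size-2^1 implicants → -101  -110  0-00  0-11  01-0(✓)  01-1(✓)  010-(✓)  011-(✓)  1-01
size-2^2 implicants → 01--
Unchecked terms (primes): -101, -110, 0-00, 0-11, 01--, 1-01

NONE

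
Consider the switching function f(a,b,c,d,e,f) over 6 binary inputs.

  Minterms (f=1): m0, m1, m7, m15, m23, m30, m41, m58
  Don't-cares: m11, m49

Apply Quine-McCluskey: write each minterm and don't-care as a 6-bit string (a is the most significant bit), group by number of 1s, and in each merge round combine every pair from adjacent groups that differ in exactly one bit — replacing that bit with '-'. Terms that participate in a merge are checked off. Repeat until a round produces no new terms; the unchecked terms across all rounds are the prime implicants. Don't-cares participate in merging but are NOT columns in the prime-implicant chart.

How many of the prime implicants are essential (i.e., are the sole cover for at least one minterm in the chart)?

5

Round 0: 000000✓ 000001✓ 000111✓ 001011✓ 001111✓ 010111✓ 011110 101001 110001 111010
Round 1: 0-0111 00-111 00000- 001-11
PIs = {0-0111, 00-111, 00000-, 001-11, 011110, 101001, 110001, 111010}
Coverage chart:
  m0: 00000- ←essential
  m1: 00000- ←essential
  m7: 0-0111,00-111
  m15: 00-111,001-11
  m23: 0-0111 ←essential
  m30: 011110 ←essential
  m41: 101001 ←essential
  m58: 111010 ←essential
Essential: 0-0111, 00000-, 011110, 101001, 111010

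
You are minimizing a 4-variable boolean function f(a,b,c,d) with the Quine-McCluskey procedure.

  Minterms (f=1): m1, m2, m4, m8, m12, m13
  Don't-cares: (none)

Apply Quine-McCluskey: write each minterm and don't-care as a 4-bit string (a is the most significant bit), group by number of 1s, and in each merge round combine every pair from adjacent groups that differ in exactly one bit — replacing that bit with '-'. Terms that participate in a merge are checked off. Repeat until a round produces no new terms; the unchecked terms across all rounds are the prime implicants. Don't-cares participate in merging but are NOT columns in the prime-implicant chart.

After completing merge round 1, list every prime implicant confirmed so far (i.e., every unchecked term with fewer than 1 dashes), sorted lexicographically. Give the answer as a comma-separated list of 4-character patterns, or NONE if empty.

0001, 0010

[col 0] 0001, 0010, 0100*, 1000*, 1100*, 1101*
[col 1] -100, 1-00, 110-
Prime implicants: -100, 0001, 0010, 1-00, 110-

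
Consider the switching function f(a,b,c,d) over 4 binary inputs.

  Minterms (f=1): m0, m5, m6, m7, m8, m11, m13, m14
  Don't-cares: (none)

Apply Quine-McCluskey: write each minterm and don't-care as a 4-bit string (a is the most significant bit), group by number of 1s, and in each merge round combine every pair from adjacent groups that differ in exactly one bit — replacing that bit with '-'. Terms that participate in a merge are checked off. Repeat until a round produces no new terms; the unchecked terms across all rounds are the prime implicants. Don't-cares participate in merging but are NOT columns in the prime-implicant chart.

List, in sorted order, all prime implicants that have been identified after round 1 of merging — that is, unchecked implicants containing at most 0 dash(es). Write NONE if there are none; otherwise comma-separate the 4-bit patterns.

size-2^0 implicants → 0000(✓)  0101(✓)  0110(✓)  0111(✓)  1000(✓)  1011  1101(✓)  1110(✓)
size-2^1 implicants → -000  -101  -110  01-1  011-
Unchecked terms (primes): -000, -101, -110, 01-1, 011-, 1011

1011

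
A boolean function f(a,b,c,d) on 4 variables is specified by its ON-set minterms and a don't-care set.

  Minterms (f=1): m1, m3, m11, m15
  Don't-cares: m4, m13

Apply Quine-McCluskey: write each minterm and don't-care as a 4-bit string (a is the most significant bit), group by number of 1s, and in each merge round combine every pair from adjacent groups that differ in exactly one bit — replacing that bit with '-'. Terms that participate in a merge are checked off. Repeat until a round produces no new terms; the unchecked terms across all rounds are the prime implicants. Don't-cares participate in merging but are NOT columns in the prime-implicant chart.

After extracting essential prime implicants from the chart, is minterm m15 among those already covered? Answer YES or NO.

NO

Round 0: 0001✓ 0011✓ 0100 1011✓ 1101✓ 1111✓
Round 1: -011 00-1 1-11 11-1
PIs = {-011, 00-1, 0100, 1-11, 11-1}
Coverage chart:
  m1: 00-1 ←essential
  m3: -011,00-1
  m11: -011,1-11
  m15: 1-11,11-1
Essential: 00-1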